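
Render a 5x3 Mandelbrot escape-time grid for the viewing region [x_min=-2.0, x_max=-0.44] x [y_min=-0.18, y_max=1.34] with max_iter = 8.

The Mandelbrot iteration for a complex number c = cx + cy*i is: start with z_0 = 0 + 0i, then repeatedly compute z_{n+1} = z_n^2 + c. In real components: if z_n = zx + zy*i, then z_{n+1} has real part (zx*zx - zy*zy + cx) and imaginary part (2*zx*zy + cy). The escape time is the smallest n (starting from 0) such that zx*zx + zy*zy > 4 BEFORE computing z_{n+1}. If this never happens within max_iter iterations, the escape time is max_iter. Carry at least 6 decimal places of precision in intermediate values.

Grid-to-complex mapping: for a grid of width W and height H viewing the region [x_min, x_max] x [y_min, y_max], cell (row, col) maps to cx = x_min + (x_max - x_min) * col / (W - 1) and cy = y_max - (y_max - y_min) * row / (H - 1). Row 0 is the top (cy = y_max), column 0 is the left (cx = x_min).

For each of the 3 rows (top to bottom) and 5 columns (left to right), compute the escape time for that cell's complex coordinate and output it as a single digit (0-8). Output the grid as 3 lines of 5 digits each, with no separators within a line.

(row=0, col=0): c = -2.0000 + 1.3400i → escape time 1
(row=0, col=1): c = -1.6100 + 1.3400i → escape time 1
(row=0, col=2): c = -1.2200 + 1.3400i → escape time 2
(row=0, col=3): c = -0.8300 + 1.3400i → escape time 2
(row=0, col=4): c = -0.4400 + 1.3400i → escape time 2
(row=1, col=0): c = -2.0000 + 0.5800i → escape time 1
(row=1, col=1): c = -1.6100 + 0.5800i → escape time 3
(row=1, col=2): c = -1.2200 + 0.5800i → escape time 3
(row=1, col=3): c = -0.8300 + 0.5800i → escape time 5
(row=1, col=4): c = -0.4400 + 0.5800i → escape time 8
(row=2, col=0): c = -2.0000 + -0.1800i → escape time 1
(row=2, col=1): c = -1.6100 + -0.1800i → escape time 5
(row=2, col=2): c = -1.2200 + -0.1800i → escape time 8
(row=2, col=3): c = -0.8300 + -0.1800i → escape time 8
(row=2, col=4): c = -0.4400 + -0.1800i → escape time 8

Answer: 11222
13358
15888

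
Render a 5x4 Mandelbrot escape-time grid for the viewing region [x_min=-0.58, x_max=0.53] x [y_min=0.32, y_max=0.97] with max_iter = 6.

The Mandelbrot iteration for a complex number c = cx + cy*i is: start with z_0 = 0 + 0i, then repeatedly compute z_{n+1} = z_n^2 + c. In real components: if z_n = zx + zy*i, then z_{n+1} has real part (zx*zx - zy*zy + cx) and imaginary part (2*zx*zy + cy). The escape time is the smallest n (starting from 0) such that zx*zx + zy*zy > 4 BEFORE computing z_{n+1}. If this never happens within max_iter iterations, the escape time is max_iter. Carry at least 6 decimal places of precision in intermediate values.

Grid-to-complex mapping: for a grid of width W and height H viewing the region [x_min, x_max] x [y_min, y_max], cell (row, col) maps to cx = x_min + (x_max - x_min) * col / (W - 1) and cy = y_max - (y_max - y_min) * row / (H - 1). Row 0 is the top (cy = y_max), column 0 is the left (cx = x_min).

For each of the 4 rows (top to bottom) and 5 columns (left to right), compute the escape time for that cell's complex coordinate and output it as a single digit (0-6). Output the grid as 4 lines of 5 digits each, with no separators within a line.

(row=0, col=0): c = -0.5800 + 0.9700i → escape time 4
(row=0, col=1): c = -0.3025 + 0.9700i → escape time 5
(row=0, col=2): c = -0.0250 + 0.9700i → escape time 6
(row=0, col=3): c = 0.2525 + 0.9700i → escape time 4
(row=0, col=4): c = 0.5300 + 0.9700i → escape time 2
(row=1, col=0): c = -0.5800 + 0.7533i → escape time 5
(row=1, col=1): c = -0.3025 + 0.7533i → escape time 6
(row=1, col=2): c = -0.0250 + 0.7533i → escape time 6
(row=1, col=3): c = 0.2525 + 0.7533i → escape time 5
(row=1, col=4): c = 0.5300 + 0.7533i → escape time 3
(row=2, col=0): c = -0.5800 + 0.5367i → escape time 6
(row=2, col=1): c = -0.3025 + 0.5367i → escape time 6
(row=2, col=2): c = -0.0250 + 0.5367i → escape time 6
(row=2, col=3): c = 0.2525 + 0.5367i → escape time 6
(row=2, col=4): c = 0.5300 + 0.5367i → escape time 4
(row=3, col=0): c = -0.5800 + 0.3200i → escape time 6
(row=3, col=1): c = -0.3025 + 0.3200i → escape time 6
(row=3, col=2): c = -0.0250 + 0.3200i → escape time 6
(row=3, col=3): c = 0.2525 + 0.3200i → escape time 6
(row=3, col=4): c = 0.5300 + 0.3200i → escape time 5

Answer: 45642
56653
66664
66665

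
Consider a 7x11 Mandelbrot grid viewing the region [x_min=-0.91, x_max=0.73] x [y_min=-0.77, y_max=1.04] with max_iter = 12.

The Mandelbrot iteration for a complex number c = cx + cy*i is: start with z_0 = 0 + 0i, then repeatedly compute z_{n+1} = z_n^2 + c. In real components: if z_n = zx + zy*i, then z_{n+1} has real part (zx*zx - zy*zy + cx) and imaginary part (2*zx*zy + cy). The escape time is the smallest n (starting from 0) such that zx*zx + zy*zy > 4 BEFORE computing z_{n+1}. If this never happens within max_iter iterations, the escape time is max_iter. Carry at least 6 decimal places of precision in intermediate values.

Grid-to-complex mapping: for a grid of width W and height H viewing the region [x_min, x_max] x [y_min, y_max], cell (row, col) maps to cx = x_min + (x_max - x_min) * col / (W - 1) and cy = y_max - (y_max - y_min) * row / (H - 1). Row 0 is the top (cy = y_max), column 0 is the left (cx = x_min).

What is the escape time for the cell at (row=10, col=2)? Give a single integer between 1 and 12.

Answer: 7

Derivation:
z_0 = 0 + 0i, c = -0.3633 + -0.7700i
Iter 1: z = -0.3633 + -0.7700i, |z|^2 = 0.7249
Iter 2: z = -0.8242 + -0.2105i, |z|^2 = 0.7236
Iter 3: z = 0.2717 + -0.4231i, |z|^2 = 0.2528
Iter 4: z = -0.4685 + -0.9999i, |z|^2 = 1.2193
Iter 5: z = -1.1437 + 0.1669i, |z|^2 = 1.3358
Iter 6: z = 0.9168 + -1.1517i, |z|^2 = 2.1669
Iter 7: z = -0.8493 + -2.8817i, |z|^2 = 9.0253
Escaped at iteration 7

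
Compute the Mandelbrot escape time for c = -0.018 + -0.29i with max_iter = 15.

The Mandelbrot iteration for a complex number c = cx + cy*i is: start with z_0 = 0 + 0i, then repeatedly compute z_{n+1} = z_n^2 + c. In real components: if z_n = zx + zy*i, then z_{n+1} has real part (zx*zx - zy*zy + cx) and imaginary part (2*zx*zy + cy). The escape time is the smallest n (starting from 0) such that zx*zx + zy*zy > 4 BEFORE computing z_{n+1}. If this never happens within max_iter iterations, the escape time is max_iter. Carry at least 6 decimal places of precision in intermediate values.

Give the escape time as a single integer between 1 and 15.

z_0 = 0 + 0i, c = -0.0180 + -0.2900i
Iter 1: z = -0.0180 + -0.2900i, |z|^2 = 0.0844
Iter 2: z = -0.1018 + -0.2796i, |z|^2 = 0.0885
Iter 3: z = -0.0858 + -0.2331i, |z|^2 = 0.0617
Iter 4: z = -0.0650 + -0.2500i, |z|^2 = 0.0667
Iter 5: z = -0.0763 + -0.2575i, |z|^2 = 0.0721
Iter 6: z = -0.0785 + -0.2507i, |z|^2 = 0.0690
Iter 7: z = -0.0747 + -0.2506i, |z|^2 = 0.0684
Iter 8: z = -0.0752 + -0.2526i, |z|^2 = 0.0694
Iter 9: z = -0.0761 + -0.2520i, |z|^2 = 0.0693
Iter 10: z = -0.0757 + -0.2516i, |z|^2 = 0.0691
Iter 11: z = -0.0756 + -0.2519i, |z|^2 = 0.0692
Iter 12: z = -0.0757 + -0.2519i, |z|^2 = 0.0692
Iter 13: z = -0.0757 + -0.2518i, |z|^2 = 0.0692
Iter 14: z = -0.0757 + -0.2519i, |z|^2 = 0.0692

Answer: 15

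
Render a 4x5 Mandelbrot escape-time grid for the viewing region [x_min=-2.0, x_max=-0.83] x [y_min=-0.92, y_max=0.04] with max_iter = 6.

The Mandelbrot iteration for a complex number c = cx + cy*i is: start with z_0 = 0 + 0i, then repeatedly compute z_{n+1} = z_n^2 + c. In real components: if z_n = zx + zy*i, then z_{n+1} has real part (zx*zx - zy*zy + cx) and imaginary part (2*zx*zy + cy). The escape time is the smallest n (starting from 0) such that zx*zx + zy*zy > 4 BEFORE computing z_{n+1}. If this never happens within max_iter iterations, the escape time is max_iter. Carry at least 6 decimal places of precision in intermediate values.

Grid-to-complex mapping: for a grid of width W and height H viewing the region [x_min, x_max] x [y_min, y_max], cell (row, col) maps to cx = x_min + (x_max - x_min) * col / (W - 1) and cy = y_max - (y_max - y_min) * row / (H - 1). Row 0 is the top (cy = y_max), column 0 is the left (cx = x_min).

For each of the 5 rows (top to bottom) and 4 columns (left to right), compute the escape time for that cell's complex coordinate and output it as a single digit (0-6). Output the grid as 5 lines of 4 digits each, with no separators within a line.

Answer: 1666
1566
1366
1334
1233

Derivation:
(row=0, col=0): c = -2.0000 + 0.0400i → escape time 1
(row=0, col=1): c = -1.6100 + 0.0400i → escape time 6
(row=0, col=2): c = -1.2200 + 0.0400i → escape time 6
(row=0, col=3): c = -0.8300 + 0.0400i → escape time 6
(row=1, col=0): c = -2.0000 + -0.2000i → escape time 1
(row=1, col=1): c = -1.6100 + -0.2000i → escape time 5
(row=1, col=2): c = -1.2200 + -0.2000i → escape time 6
(row=1, col=3): c = -0.8300 + -0.2000i → escape time 6
(row=2, col=0): c = -2.0000 + -0.4400i → escape time 1
(row=2, col=1): c = -1.6100 + -0.4400i → escape time 3
(row=2, col=2): c = -1.2200 + -0.4400i → escape time 6
(row=2, col=3): c = -0.8300 + -0.4400i → escape time 6
(row=3, col=0): c = -2.0000 + -0.6800i → escape time 1
(row=3, col=1): c = -1.6100 + -0.6800i → escape time 3
(row=3, col=2): c = -1.2200 + -0.6800i → escape time 3
(row=3, col=3): c = -0.8300 + -0.6800i → escape time 4
(row=4, col=0): c = -2.0000 + -0.9200i → escape time 1
(row=4, col=1): c = -1.6100 + -0.9200i → escape time 2
(row=4, col=2): c = -1.2200 + -0.9200i → escape time 3
(row=4, col=3): c = -0.8300 + -0.9200i → escape time 3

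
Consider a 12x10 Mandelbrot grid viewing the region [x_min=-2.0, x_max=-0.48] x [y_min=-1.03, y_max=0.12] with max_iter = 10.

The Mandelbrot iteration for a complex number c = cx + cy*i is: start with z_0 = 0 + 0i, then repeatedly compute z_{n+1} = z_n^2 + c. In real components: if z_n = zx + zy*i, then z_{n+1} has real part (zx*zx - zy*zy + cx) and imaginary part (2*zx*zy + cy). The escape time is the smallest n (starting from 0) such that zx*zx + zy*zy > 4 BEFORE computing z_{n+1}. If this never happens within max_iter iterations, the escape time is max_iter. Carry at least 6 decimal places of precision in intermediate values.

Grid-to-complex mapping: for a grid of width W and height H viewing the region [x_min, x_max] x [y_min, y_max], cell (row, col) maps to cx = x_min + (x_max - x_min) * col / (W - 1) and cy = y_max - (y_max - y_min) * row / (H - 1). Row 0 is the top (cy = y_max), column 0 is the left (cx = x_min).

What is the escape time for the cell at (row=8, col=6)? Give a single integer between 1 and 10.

z_0 = 0 + 0i, c = -1.1709 + -0.9022i
Iter 1: z = -1.1709 + -0.9022i, |z|^2 = 2.1850
Iter 2: z = -0.6139 + 1.2106i, |z|^2 = 1.8425
Iter 3: z = -2.2596 + -2.3886i, |z|^2 = 10.8114
Escaped at iteration 3

Answer: 3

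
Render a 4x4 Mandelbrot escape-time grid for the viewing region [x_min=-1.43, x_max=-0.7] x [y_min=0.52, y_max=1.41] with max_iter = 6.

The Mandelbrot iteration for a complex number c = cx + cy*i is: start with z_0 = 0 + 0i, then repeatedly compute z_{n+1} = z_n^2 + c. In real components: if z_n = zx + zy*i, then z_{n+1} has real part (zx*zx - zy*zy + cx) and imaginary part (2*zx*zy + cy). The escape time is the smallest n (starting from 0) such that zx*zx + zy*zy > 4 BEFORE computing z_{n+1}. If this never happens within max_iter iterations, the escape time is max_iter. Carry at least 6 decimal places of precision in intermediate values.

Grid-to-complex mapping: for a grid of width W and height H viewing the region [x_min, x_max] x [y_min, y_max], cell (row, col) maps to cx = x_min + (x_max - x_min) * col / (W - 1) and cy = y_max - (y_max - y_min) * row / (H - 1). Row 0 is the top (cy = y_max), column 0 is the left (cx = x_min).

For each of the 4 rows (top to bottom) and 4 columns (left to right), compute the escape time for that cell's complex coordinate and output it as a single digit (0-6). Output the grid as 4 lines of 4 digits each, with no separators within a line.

Answer: 1222
2333
3334
3556

Derivation:
(row=0, col=0): c = -1.4300 + 1.4100i → escape time 1
(row=0, col=1): c = -1.1867 + 1.4100i → escape time 2
(row=0, col=2): c = -0.9433 + 1.4100i → escape time 2
(row=0, col=3): c = -0.7000 + 1.4100i → escape time 2
(row=1, col=0): c = -1.4300 + 1.1133i → escape time 2
(row=1, col=1): c = -1.1867 + 1.1133i → escape time 3
(row=1, col=2): c = -0.9433 + 1.1133i → escape time 3
(row=1, col=3): c = -0.7000 + 1.1133i → escape time 3
(row=2, col=0): c = -1.4300 + 0.8167i → escape time 3
(row=2, col=1): c = -1.1867 + 0.8167i → escape time 3
(row=2, col=2): c = -0.9433 + 0.8167i → escape time 3
(row=2, col=3): c = -0.7000 + 0.8167i → escape time 4
(row=3, col=0): c = -1.4300 + 0.5200i → escape time 3
(row=3, col=1): c = -1.1867 + 0.5200i → escape time 5
(row=3, col=2): c = -0.9433 + 0.5200i → escape time 5
(row=3, col=3): c = -0.7000 + 0.5200i → escape time 6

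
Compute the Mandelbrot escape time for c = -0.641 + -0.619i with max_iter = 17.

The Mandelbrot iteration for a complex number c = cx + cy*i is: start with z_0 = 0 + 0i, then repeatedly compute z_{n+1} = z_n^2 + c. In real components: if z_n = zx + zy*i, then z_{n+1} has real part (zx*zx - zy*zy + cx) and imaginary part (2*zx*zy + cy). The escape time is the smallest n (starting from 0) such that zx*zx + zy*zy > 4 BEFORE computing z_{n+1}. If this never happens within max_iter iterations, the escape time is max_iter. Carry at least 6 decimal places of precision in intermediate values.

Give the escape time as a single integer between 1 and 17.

Answer: 7

Derivation:
z_0 = 0 + 0i, c = -0.6410 + -0.6190i
Iter 1: z = -0.6410 + -0.6190i, |z|^2 = 0.7940
Iter 2: z = -0.6133 + 0.1746i, |z|^2 = 0.4066
Iter 3: z = -0.2954 + -0.8331i, |z|^2 = 0.7813
Iter 4: z = -1.2478 + -0.1269i, |z|^2 = 1.5732
Iter 5: z = 0.9000 + -0.3024i, |z|^2 = 0.9014
Iter 6: z = 0.0775 + -1.1633i, |z|^2 = 1.3592
Iter 7: z = -1.9882 + -0.7994i, |z|^2 = 4.5918
Escaped at iteration 7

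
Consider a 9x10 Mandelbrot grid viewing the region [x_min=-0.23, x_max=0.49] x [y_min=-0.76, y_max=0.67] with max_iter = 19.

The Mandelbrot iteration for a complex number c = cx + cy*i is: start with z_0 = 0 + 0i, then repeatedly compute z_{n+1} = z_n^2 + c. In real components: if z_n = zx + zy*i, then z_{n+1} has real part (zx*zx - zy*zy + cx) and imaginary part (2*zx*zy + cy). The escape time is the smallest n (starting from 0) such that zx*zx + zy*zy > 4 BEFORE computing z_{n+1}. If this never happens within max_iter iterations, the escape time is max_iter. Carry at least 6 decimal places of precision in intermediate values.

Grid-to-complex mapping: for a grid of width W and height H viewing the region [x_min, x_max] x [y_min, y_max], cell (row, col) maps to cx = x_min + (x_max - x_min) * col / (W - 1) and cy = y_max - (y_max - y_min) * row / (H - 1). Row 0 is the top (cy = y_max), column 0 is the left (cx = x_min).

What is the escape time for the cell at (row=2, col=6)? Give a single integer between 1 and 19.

Answer: 19

Derivation:
z_0 = 0 + 0i, c = 0.3100 + 0.3522i
Iter 1: z = 0.3100 + 0.3522i, |z|^2 = 0.2202
Iter 2: z = 0.2820 + 0.5706i, |z|^2 = 0.4051
Iter 3: z = 0.0640 + 0.6741i, |z|^2 = 0.4585
Iter 4: z = -0.1403 + 0.4385i, |z|^2 = 0.2119
Iter 5: z = 0.1374 + 0.2292i, |z|^2 = 0.0714
Iter 6: z = 0.2764 + 0.4152i, |z|^2 = 0.2488
Iter 7: z = 0.2140 + 0.5817i, |z|^2 = 0.3842
Iter 8: z = 0.0174 + 0.6012i, |z|^2 = 0.3617
Iter 9: z = -0.0511 + 0.3731i, |z|^2 = 0.1418
Iter 10: z = 0.1734 + 0.3141i, |z|^2 = 0.1287
Iter 11: z = 0.2414 + 0.4611i, |z|^2 = 0.2709
Iter 12: z = 0.1556 + 0.5749i, |z|^2 = 0.3547
Iter 13: z = 0.0037 + 0.5311i, |z|^2 = 0.2821
Iter 14: z = 0.0279 + 0.3562i, |z|^2 = 0.1277
Iter 15: z = 0.1839 + 0.3721i, |z|^2 = 0.1723
Iter 16: z = 0.2054 + 0.4891i, |z|^2 = 0.2814
Iter 17: z = 0.1130 + 0.5531i, |z|^2 = 0.3187
Iter 18: z = 0.0168 + 0.4772i, |z|^2 = 0.2280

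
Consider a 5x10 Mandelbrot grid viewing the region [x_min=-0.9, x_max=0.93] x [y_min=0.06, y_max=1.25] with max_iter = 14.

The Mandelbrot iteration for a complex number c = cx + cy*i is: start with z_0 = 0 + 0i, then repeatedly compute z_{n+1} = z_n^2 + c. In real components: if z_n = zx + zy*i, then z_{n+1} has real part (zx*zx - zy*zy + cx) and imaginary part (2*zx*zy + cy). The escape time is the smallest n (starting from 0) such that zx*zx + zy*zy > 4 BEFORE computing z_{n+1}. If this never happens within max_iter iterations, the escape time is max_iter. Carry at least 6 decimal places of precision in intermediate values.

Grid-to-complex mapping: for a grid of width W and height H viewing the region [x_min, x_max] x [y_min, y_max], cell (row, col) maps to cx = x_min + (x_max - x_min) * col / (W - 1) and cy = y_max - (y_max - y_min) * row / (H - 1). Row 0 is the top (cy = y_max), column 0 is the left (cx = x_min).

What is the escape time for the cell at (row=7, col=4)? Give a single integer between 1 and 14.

Answer: 3

Derivation:
z_0 = 0 + 0i, c = 0.9300 + 0.3244i
Iter 1: z = 0.9300 + 0.3244i, |z|^2 = 0.9702
Iter 2: z = 1.6896 + 0.9279i, |z|^2 = 3.7159
Iter 3: z = 2.9239 + 3.4601i, |z|^2 = 20.5212
Escaped at iteration 3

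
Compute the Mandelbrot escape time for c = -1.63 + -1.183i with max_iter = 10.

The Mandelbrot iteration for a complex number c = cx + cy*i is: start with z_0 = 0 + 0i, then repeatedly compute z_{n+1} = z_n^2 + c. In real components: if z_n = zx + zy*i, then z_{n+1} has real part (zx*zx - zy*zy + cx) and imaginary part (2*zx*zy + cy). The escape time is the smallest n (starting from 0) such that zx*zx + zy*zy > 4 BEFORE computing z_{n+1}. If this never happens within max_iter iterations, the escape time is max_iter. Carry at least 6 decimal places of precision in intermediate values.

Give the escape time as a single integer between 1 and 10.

Answer: 1

Derivation:
z_0 = 0 + 0i, c = -1.6300 + -1.1830i
Iter 1: z = -1.6300 + -1.1830i, |z|^2 = 4.0564
Escaped at iteration 1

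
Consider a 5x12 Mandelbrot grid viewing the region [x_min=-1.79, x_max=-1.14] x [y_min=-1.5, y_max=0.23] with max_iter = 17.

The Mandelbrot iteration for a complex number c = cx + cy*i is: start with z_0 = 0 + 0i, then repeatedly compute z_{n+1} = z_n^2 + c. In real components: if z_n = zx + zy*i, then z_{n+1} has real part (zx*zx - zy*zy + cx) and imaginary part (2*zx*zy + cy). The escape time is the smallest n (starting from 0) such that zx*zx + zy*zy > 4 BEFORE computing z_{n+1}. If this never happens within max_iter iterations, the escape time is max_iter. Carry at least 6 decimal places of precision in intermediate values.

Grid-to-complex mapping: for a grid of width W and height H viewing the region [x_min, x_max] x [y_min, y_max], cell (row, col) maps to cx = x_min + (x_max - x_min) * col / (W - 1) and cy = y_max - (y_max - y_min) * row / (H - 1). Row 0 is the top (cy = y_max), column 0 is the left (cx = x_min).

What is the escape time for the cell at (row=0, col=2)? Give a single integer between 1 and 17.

z_0 = 0 + 0i, c = -1.4650 + 0.2300i
Iter 1: z = -1.4650 + 0.2300i, |z|^2 = 2.1991
Iter 2: z = 0.6283 + -0.4439i, |z|^2 = 0.5918
Iter 3: z = -1.2673 + -0.3278i, |z|^2 = 1.7134
Iter 4: z = 0.0335 + 1.0609i, |z|^2 = 1.1266
Iter 5: z = -2.5893 + 0.3010i, |z|^2 = 6.7953
Escaped at iteration 5

Answer: 5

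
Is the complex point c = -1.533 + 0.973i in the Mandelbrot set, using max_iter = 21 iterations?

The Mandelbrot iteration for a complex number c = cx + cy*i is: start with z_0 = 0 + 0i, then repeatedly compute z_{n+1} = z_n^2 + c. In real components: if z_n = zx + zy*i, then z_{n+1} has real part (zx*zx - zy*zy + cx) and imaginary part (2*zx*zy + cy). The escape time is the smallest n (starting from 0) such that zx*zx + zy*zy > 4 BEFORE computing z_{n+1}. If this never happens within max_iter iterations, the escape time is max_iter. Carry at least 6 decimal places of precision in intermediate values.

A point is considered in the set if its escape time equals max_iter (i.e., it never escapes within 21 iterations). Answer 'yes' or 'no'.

Answer: no

Derivation:
z_0 = 0 + 0i, c = -1.5330 + 0.9730i
Iter 1: z = -1.5330 + 0.9730i, |z|^2 = 3.2968
Iter 2: z = -0.1296 + -2.0102i, |z|^2 = 4.0578
Escaped at iteration 2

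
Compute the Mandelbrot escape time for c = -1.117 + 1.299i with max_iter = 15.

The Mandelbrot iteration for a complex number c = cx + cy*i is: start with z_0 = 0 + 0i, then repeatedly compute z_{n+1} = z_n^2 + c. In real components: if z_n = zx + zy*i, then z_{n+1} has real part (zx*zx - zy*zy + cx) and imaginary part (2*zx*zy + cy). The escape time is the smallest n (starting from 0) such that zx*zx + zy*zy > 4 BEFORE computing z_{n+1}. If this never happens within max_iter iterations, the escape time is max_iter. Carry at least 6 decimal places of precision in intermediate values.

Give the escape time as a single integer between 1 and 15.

z_0 = 0 + 0i, c = -1.1170 + 1.2990i
Iter 1: z = -1.1170 + 1.2990i, |z|^2 = 2.9351
Iter 2: z = -1.5567 + -1.6030i, |z|^2 = 4.9929
Escaped at iteration 2

Answer: 2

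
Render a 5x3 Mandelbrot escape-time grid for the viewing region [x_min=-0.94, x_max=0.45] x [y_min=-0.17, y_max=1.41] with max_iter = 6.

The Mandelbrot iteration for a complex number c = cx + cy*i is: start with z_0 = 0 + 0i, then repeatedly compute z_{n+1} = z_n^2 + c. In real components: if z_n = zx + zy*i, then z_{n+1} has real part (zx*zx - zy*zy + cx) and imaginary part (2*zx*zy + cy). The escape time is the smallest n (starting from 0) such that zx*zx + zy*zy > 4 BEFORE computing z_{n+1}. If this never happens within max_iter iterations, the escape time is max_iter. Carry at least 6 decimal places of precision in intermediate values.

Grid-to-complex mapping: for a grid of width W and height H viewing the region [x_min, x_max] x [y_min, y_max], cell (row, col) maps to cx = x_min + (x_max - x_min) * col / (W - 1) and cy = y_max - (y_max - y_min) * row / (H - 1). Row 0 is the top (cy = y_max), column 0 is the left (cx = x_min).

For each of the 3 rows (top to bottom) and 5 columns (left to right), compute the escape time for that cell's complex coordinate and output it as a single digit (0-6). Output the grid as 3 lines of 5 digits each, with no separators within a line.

(row=0, col=0): c = -0.9400 + 1.4100i → escape time 2
(row=0, col=1): c = -0.5925 + 1.4100i → escape time 2
(row=0, col=2): c = -0.2450 + 1.4100i → escape time 2
(row=0, col=3): c = 0.1025 + 1.4100i → escape time 2
(row=0, col=4): c = 0.4500 + 1.4100i → escape time 2
(row=1, col=0): c = -0.9400 + 0.6200i → escape time 5
(row=1, col=1): c = -0.5925 + 0.6200i → escape time 6
(row=1, col=2): c = -0.2450 + 0.6200i → escape time 6
(row=1, col=3): c = 0.1025 + 0.6200i → escape time 6
(row=1, col=4): c = 0.4500 + 0.6200i → escape time 5
(row=2, col=0): c = -0.9400 + -0.1700i → escape time 6
(row=2, col=1): c = -0.5925 + -0.1700i → escape time 6
(row=2, col=2): c = -0.2450 + -0.1700i → escape time 6
(row=2, col=3): c = 0.1025 + -0.1700i → escape time 6
(row=2, col=4): c = 0.4500 + -0.1700i → escape time 6

Answer: 22222
56665
66666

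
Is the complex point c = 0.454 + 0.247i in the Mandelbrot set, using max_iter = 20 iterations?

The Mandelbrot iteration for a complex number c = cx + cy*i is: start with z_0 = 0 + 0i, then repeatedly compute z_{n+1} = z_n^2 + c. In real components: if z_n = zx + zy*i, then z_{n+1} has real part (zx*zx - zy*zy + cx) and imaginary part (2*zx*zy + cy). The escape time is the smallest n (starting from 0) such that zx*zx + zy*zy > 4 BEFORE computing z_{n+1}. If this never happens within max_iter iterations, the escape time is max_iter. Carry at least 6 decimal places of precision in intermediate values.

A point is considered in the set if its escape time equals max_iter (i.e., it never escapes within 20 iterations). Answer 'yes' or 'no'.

Answer: no

Derivation:
z_0 = 0 + 0i, c = 0.4540 + 0.2470i
Iter 1: z = 0.4540 + 0.2470i, |z|^2 = 0.2671
Iter 2: z = 0.5991 + 0.4713i, |z|^2 = 0.5810
Iter 3: z = 0.5908 + 0.8117i, |z|^2 = 1.0079
Iter 4: z = 0.1442 + 1.2061i, |z|^2 = 1.4756
Iter 5: z = -0.9800 + 0.5949i, |z|^2 = 1.3143
Iter 6: z = 1.0604 + -0.9190i, |z|^2 = 1.9690
Iter 7: z = 0.7338 + -1.7021i, |z|^2 = 3.4354
Iter 8: z = -1.9046 + -2.2508i, |z|^2 = 8.6936
Escaped at iteration 8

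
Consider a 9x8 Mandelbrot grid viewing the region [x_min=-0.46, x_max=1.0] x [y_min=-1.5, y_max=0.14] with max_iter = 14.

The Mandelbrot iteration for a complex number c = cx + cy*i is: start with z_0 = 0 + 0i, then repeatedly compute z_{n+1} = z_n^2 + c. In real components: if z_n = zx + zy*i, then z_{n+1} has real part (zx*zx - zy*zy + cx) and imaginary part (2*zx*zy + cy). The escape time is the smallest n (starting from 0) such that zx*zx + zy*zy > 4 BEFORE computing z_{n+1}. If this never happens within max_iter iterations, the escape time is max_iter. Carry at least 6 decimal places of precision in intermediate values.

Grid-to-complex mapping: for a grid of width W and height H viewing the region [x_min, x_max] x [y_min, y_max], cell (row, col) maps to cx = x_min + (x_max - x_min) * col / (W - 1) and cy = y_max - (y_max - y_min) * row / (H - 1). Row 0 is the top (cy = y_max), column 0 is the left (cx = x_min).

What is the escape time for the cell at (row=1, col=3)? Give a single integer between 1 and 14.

Answer: 14

Derivation:
z_0 = 0 + 0i, c = 0.0875 + -0.0943i
Iter 1: z = 0.0875 + -0.0943i, |z|^2 = 0.0165
Iter 2: z = 0.0863 + -0.1108i, |z|^2 = 0.0197
Iter 3: z = 0.0827 + -0.1134i, |z|^2 = 0.0197
Iter 4: z = 0.0815 + -0.1130i, |z|^2 = 0.0194
Iter 5: z = 0.0814 + -0.1127i, |z|^2 = 0.0193
Iter 6: z = 0.0814 + -0.1126i, |z|^2 = 0.0193
Iter 7: z = 0.0814 + -0.1126i, |z|^2 = 0.0193
Iter 8: z = 0.0814 + -0.1126i, |z|^2 = 0.0193
Iter 9: z = 0.0814 + -0.1126i, |z|^2 = 0.0193
Iter 10: z = 0.0814 + -0.1126i, |z|^2 = 0.0193
Iter 11: z = 0.0814 + -0.1126i, |z|^2 = 0.0193
Iter 12: z = 0.0814 + -0.1126i, |z|^2 = 0.0193
Iter 13: z = 0.0814 + -0.1126i, |z|^2 = 0.0193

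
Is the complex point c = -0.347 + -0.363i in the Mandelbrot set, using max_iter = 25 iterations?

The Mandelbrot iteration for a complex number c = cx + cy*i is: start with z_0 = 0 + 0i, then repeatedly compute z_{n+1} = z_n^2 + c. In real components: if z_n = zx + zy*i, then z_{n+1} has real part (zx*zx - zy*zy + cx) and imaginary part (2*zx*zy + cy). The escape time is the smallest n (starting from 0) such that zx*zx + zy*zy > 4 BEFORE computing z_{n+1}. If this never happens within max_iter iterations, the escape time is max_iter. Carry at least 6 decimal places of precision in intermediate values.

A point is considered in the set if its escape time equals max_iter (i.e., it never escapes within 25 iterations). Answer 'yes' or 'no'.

Answer: yes

Derivation:
z_0 = 0 + 0i, c = -0.3470 + -0.3630i
Iter 1: z = -0.3470 + -0.3630i, |z|^2 = 0.2522
Iter 2: z = -0.3584 + -0.1111i, |z|^2 = 0.1408
Iter 3: z = -0.2309 + -0.2834i, |z|^2 = 0.1336
Iter 4: z = -0.3740 + -0.2321i, |z|^2 = 0.1937
Iter 5: z = -0.2610 + -0.1894i, |z|^2 = 0.1040
Iter 6: z = -0.3147 + -0.2641i, |z|^2 = 0.1688
Iter 7: z = -0.3177 + -0.1967i, |z|^2 = 0.1396
Iter 8: z = -0.2848 + -0.2380i, |z|^2 = 0.1377
Iter 9: z = -0.3225 + -0.2275i, |z|^2 = 0.1558
Iter 10: z = -0.2947 + -0.2163i, |z|^2 = 0.1336
Iter 11: z = -0.3069 + -0.2355i, |z|^2 = 0.1497
Iter 12: z = -0.3083 + -0.2184i, |z|^2 = 0.1427
Iter 13: z = -0.2997 + -0.2283i, |z|^2 = 0.1419
Iter 14: z = -0.3093 + -0.2261i, |z|^2 = 0.1468
Iter 15: z = -0.3025 + -0.2231i, |z|^2 = 0.1412
Iter 16: z = -0.3053 + -0.2280i, |z|^2 = 0.1452
Iter 17: z = -0.3058 + -0.2238i, |z|^2 = 0.1436
Iter 18: z = -0.3036 + -0.2261i, |z|^2 = 0.1433
Iter 19: z = -0.3060 + -0.2257i, |z|^2 = 0.1446
Iter 20: z = -0.3043 + -0.2249i, |z|^2 = 0.1432
Iter 21: z = -0.3050 + -0.2261i, |z|^2 = 0.1441
Iter 22: z = -0.3051 + -0.2251i, |z|^2 = 0.1438
Iter 23: z = -0.3045 + -0.2256i, |z|^2 = 0.1437
Iter 24: z = -0.3052 + -0.2256i, |z|^2 = 0.1440
Did not escape in 25 iterations → in set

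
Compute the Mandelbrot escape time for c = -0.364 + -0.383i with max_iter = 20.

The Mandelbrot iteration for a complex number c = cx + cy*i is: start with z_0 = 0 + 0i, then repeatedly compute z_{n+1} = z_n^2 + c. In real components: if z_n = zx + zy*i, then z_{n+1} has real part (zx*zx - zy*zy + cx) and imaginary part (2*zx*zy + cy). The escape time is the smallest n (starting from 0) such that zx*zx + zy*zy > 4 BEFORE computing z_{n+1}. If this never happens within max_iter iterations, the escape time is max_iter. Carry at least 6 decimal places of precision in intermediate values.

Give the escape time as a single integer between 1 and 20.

z_0 = 0 + 0i, c = -0.3640 + -0.3830i
Iter 1: z = -0.3640 + -0.3830i, |z|^2 = 0.2792
Iter 2: z = -0.3782 + -0.1042i, |z|^2 = 0.1539
Iter 3: z = -0.2318 + -0.3042i, |z|^2 = 0.1463
Iter 4: z = -0.4028 + -0.2420i, |z|^2 = 0.2208
Iter 5: z = -0.2603 + -0.1881i, |z|^2 = 0.1031
Iter 6: z = -0.3316 + -0.2851i, |z|^2 = 0.1912
Iter 7: z = -0.3353 + -0.1939i, |z|^2 = 0.1500
Iter 8: z = -0.2892 + -0.2530i, |z|^2 = 0.1476
Iter 9: z = -0.3444 + -0.2367i, |z|^2 = 0.1746
Iter 10: z = -0.3014 + -0.2200i, |z|^2 = 0.1393
Iter 11: z = -0.3215 + -0.2504i, |z|^2 = 0.1661
Iter 12: z = -0.3233 + -0.2220i, |z|^2 = 0.1538
Iter 13: z = -0.3088 + -0.2395i, |z|^2 = 0.1527
Iter 14: z = -0.3260 + -0.2351i, |z|^2 = 0.1616
Iter 15: z = -0.3130 + -0.2297i, |z|^2 = 0.1507
Iter 16: z = -0.3188 + -0.2392i, |z|^2 = 0.1588
Iter 17: z = -0.3196 + -0.2305i, |z|^2 = 0.1553
Iter 18: z = -0.3150 + -0.2357i, |z|^2 = 0.1548
Iter 19: z = -0.3203 + -0.2345i, |z|^2 = 0.1576

Answer: 20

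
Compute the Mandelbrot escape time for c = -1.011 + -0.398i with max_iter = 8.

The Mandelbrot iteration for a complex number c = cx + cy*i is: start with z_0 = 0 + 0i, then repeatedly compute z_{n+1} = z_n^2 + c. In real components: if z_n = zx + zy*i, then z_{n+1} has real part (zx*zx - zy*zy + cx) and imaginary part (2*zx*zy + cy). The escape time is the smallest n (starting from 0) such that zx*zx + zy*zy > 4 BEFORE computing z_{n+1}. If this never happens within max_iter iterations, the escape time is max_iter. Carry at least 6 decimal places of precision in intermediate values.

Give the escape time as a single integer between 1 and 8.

Answer: 8

Derivation:
z_0 = 0 + 0i, c = -1.0110 + -0.3980i
Iter 1: z = -1.0110 + -0.3980i, |z|^2 = 1.1805
Iter 2: z = -0.1473 + 0.4068i, |z|^2 = 0.1871
Iter 3: z = -1.1548 + -0.5178i, |z|^2 = 1.6016
Iter 4: z = 0.0543 + 0.7979i, |z|^2 = 0.6396
Iter 5: z = -1.6447 + -0.3113i, |z|^2 = 2.8019
Iter 6: z = 1.5971 + 0.6260i, |z|^2 = 2.9427
Iter 7: z = 1.1480 + 1.6015i, |z|^2 = 3.8828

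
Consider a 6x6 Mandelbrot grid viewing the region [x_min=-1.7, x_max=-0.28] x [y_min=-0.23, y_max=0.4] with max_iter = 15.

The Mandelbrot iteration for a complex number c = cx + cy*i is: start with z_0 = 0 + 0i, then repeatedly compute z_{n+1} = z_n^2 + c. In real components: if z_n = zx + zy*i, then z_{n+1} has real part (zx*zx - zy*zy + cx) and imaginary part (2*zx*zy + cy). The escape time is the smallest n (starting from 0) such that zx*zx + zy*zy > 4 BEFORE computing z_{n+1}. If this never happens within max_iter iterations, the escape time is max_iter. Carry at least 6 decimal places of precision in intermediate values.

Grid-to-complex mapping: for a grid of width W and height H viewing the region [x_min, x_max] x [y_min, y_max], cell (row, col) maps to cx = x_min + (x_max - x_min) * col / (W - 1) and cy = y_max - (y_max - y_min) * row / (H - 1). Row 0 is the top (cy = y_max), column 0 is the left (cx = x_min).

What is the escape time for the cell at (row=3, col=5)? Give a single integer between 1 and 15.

z_0 = 0 + 0i, c = -0.2800 + 0.0220i
Iter 1: z = -0.2800 + 0.0220i, |z|^2 = 0.0789
Iter 2: z = -0.2021 + 0.0097i, |z|^2 = 0.0409
Iter 3: z = -0.2393 + 0.0181i, |z|^2 = 0.0576
Iter 4: z = -0.2231 + 0.0133i, |z|^2 = 0.0499
Iter 5: z = -0.2304 + 0.0160i, |z|^2 = 0.0533
Iter 6: z = -0.2272 + 0.0146i, |z|^2 = 0.0518
Iter 7: z = -0.2286 + 0.0154i, |z|^2 = 0.0525
Iter 8: z = -0.2280 + 0.0150i, |z|^2 = 0.0522
Iter 9: z = -0.2283 + 0.0152i, |z|^2 = 0.0523
Iter 10: z = -0.2281 + 0.0151i, |z|^2 = 0.0523
Iter 11: z = -0.2282 + 0.0151i, |z|^2 = 0.0523
Iter 12: z = -0.2282 + 0.0151i, |z|^2 = 0.0523
Iter 13: z = -0.2282 + 0.0151i, |z|^2 = 0.0523
Iter 14: z = -0.2282 + 0.0151i, |z|^2 = 0.0523

Answer: 15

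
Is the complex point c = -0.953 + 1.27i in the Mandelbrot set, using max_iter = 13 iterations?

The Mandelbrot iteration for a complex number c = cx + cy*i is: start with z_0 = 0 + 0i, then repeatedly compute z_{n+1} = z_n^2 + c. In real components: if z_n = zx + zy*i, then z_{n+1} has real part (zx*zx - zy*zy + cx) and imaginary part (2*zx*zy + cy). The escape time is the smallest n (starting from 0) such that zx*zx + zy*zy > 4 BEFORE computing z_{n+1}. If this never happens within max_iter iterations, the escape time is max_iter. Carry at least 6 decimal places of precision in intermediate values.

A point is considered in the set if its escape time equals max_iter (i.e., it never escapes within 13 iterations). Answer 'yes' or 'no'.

Answer: no

Derivation:
z_0 = 0 + 0i, c = -0.9530 + 1.2700i
Iter 1: z = -0.9530 + 1.2700i, |z|^2 = 2.5211
Iter 2: z = -1.6577 + -1.1506i, |z|^2 = 4.0719
Escaped at iteration 2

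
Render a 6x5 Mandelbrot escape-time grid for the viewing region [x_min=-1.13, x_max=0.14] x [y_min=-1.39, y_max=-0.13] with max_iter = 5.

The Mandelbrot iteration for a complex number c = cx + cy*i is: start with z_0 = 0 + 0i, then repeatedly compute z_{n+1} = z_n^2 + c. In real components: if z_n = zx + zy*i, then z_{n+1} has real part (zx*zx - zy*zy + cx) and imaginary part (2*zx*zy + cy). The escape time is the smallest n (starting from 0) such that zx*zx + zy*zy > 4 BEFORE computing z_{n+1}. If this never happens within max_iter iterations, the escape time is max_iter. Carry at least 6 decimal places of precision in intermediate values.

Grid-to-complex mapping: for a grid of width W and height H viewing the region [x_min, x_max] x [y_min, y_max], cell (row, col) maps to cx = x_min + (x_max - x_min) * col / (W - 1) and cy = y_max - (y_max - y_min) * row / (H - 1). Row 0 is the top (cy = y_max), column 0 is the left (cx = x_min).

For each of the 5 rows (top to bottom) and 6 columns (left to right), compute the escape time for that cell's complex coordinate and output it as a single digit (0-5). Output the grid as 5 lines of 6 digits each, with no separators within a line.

(row=0, col=0): c = -1.1300 + -0.1300i → escape time 5
(row=0, col=1): c = -0.8760 + -0.1300i → escape time 5
(row=0, col=2): c = -0.6220 + -0.1300i → escape time 5
(row=0, col=3): c = -0.3680 + -0.1300i → escape time 5
(row=0, col=4): c = -0.1140 + -0.1300i → escape time 5
(row=0, col=5): c = 0.1400 + -0.1300i → escape time 5
(row=1, col=0): c = -1.1300 + -0.4450i → escape time 5
(row=1, col=1): c = -0.8760 + -0.4450i → escape time 5
(row=1, col=2): c = -0.6220 + -0.4450i → escape time 5
(row=1, col=3): c = -0.3680 + -0.4450i → escape time 5
(row=1, col=4): c = -0.1140 + -0.4450i → escape time 5
(row=1, col=5): c = 0.1400 + -0.4450i → escape time 5
(row=2, col=0): c = -1.1300 + -0.7600i → escape time 3
(row=2, col=1): c = -0.8760 + -0.7600i → escape time 4
(row=2, col=2): c = -0.6220 + -0.7600i → escape time 5
(row=2, col=3): c = -0.3680 + -0.7600i → escape time 5
(row=2, col=4): c = -0.1140 + -0.7600i → escape time 5
(row=2, col=5): c = 0.1400 + -0.7600i → escape time 5
(row=3, col=0): c = -1.1300 + -1.0750i → escape time 3
(row=3, col=1): c = -0.8760 + -1.0750i → escape time 3
(row=3, col=2): c = -0.6220 + -1.0750i → escape time 3
(row=3, col=3): c = -0.3680 + -1.0750i → escape time 4
(row=3, col=4): c = -0.1140 + -1.0750i → escape time 5
(row=3, col=5): c = 0.1400 + -1.0750i → escape time 4
(row=4, col=0): c = -1.1300 + -1.3900i → escape time 2
(row=4, col=1): c = -0.8760 + -1.3900i → escape time 2
(row=4, col=2): c = -0.6220 + -1.3900i → escape time 2
(row=4, col=3): c = -0.3680 + -1.3900i → escape time 2
(row=4, col=4): c = -0.1140 + -1.3900i → escape time 2
(row=4, col=5): c = 0.1400 + -1.3900i → escape time 2

Answer: 555555
555555
345555
333454
222222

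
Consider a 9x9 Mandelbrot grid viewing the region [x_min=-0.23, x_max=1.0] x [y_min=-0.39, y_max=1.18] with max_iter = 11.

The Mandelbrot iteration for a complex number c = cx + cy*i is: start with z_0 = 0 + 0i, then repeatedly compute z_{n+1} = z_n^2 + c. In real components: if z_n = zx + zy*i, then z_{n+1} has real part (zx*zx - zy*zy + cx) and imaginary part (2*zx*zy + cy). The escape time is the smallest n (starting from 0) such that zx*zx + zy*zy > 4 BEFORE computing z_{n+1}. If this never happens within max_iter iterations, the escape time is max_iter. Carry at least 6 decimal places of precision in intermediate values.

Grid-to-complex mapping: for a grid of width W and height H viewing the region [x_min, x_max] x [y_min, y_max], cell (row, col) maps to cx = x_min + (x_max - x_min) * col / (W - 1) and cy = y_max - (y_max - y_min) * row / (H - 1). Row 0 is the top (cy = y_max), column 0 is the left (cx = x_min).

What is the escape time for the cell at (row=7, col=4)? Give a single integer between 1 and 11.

z_0 = 0 + 0i, c = 0.3850 + -0.1937i
Iter 1: z = 0.3850 + -0.1937i, |z|^2 = 0.1858
Iter 2: z = 0.4957 + -0.3429i, |z|^2 = 0.3633
Iter 3: z = 0.5131 + -0.5337i, |z|^2 = 0.5481
Iter 4: z = 0.3634 + -0.7415i, |z|^2 = 0.6818
Iter 5: z = -0.0327 + -0.7326i, |z|^2 = 0.5378
Iter 6: z = -0.1507 + -0.1458i, |z|^2 = 0.0440
Iter 7: z = 0.3864 + -0.1498i, |z|^2 = 0.1718
Iter 8: z = 0.5119 + -0.3095i, |z|^2 = 0.3578
Iter 9: z = 0.5512 + -0.5106i, |z|^2 = 0.5646
Iter 10: z = 0.4281 + -0.7567i, |z|^2 = 0.7559

Answer: 11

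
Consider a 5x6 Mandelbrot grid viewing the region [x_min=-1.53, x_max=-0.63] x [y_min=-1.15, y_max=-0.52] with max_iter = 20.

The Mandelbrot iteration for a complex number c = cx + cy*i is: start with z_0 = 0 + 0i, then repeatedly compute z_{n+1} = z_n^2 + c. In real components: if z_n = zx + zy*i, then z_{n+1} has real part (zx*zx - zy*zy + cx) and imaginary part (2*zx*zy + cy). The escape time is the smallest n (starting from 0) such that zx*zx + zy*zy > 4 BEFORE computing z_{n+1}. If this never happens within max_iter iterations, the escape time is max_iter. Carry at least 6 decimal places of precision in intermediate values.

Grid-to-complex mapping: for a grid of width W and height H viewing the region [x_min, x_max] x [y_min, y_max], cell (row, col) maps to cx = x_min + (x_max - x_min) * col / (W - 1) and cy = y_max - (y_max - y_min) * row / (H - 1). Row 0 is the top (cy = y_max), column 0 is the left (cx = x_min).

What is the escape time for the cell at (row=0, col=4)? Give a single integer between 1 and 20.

Answer: 10

Derivation:
z_0 = 0 + 0i, c = -0.6300 + -0.5200i
Iter 1: z = -0.6300 + -0.5200i, |z|^2 = 0.6673
Iter 2: z = -0.5035 + 0.1352i, |z|^2 = 0.2718
Iter 3: z = -0.3948 + -0.6561i, |z|^2 = 0.5864
Iter 4: z = -0.9047 + -0.0020i, |z|^2 = 0.8185
Iter 5: z = 0.1885 + -0.5165i, |z|^2 = 0.3023
Iter 6: z = -0.8612 + -0.7147i, |z|^2 = 1.2525
Iter 7: z = -0.3990 + 0.7110i, |z|^2 = 0.6647
Iter 8: z = -0.9763 + -1.0874i, |z|^2 = 2.1355
Iter 9: z = -0.8594 + 1.6032i, |z|^2 = 3.3087
Iter 10: z = -2.4617 + -3.2754i, |z|^2 = 16.7881
Escaped at iteration 10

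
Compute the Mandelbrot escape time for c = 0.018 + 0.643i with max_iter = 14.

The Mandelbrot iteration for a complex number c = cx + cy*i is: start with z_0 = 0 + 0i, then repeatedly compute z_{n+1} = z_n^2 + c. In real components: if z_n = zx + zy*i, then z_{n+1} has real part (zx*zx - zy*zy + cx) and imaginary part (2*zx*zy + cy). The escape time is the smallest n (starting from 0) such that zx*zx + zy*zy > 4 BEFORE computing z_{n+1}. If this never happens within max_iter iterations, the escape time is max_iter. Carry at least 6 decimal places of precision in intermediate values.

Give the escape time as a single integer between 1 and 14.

Answer: 14

Derivation:
z_0 = 0 + 0i, c = 0.0180 + 0.6430i
Iter 1: z = 0.0180 + 0.6430i, |z|^2 = 0.4138
Iter 2: z = -0.3951 + 0.6661i, |z|^2 = 0.5999
Iter 3: z = -0.2696 + 0.1166i, |z|^2 = 0.0863
Iter 4: z = 0.0771 + 0.5801i, |z|^2 = 0.3425
Iter 5: z = -0.3126 + 0.7325i, |z|^2 = 0.6342
Iter 6: z = -0.4208 + 0.1850i, |z|^2 = 0.2113
Iter 7: z = 0.1608 + 0.4873i, |z|^2 = 0.2633
Iter 8: z = -0.1936 + 0.7997i, |z|^2 = 0.6770
Iter 9: z = -0.5841 + 0.3334i, |z|^2 = 0.4523
Iter 10: z = 0.2480 + 0.2535i, |z|^2 = 0.1258
Iter 11: z = 0.0152 + 0.7688i, |z|^2 = 0.5912
Iter 12: z = -0.5728 + 0.6664i, |z|^2 = 0.7722
Iter 13: z = -0.0981 + -0.1204i, |z|^2 = 0.0241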